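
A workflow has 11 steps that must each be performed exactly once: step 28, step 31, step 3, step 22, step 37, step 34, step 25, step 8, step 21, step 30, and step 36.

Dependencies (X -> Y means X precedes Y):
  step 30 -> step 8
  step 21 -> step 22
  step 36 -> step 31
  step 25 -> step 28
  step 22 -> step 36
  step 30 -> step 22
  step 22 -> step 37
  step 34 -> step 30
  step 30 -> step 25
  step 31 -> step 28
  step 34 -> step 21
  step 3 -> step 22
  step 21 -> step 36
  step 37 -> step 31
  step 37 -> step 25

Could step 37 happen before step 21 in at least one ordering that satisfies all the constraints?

The constraints give a chain step 21 → step 22 → step 37, which forces step 21 before step 37.
Hence step 37 can never be scheduled before step 21.

No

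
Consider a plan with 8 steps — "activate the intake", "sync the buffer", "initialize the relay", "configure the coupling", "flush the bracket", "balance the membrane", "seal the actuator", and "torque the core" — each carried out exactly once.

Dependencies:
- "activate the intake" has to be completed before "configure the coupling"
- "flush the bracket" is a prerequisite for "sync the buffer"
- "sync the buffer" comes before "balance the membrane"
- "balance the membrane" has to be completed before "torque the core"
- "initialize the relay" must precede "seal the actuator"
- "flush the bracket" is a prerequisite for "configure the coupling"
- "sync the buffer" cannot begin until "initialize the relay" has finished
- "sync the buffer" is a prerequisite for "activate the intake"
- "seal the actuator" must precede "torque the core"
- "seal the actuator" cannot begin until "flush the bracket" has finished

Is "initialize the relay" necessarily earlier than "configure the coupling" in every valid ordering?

There is a constraint chain "initialize the relay" → "sync the buffer" → "activate the intake" → "configure the coupling".
Hence "initialize the relay" necessarily comes before "configure the coupling".

Yes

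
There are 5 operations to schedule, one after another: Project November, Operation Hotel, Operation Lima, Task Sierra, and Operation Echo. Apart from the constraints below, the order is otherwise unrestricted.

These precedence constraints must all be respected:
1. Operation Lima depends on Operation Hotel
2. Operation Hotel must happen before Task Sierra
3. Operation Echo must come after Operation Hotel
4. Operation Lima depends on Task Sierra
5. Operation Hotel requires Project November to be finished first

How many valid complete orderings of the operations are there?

3

Only Project November has no prerequisites, so it must go first.
Enumerating by repeatedly choosing an available operation (one whose prerequisites are all placed) gives 3 distinct complete orderings.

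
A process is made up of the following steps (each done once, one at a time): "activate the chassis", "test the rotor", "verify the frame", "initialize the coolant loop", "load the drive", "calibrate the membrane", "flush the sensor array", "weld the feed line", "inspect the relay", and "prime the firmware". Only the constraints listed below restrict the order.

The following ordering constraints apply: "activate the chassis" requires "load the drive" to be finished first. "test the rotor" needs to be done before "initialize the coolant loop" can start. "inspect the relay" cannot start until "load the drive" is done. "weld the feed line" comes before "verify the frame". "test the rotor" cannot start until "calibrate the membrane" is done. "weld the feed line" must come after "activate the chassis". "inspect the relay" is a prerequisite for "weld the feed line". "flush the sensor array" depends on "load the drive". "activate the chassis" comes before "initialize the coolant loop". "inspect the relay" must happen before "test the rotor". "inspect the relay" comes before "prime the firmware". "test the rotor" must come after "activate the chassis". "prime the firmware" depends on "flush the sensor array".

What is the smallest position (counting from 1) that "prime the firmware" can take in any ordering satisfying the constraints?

4

Every step that must precede "prime the firmware" has to come before it. Tracing all chains that end at "prime the firmware", those steps are: "load the drive", "flush the sensor array", "inspect the relay" — 3 in total.
So at minimum 3 steps come before "prime the firmware", putting "prime the firmware" no earlier than position 4. That position is achievable by scheduling exactly those predecessors first.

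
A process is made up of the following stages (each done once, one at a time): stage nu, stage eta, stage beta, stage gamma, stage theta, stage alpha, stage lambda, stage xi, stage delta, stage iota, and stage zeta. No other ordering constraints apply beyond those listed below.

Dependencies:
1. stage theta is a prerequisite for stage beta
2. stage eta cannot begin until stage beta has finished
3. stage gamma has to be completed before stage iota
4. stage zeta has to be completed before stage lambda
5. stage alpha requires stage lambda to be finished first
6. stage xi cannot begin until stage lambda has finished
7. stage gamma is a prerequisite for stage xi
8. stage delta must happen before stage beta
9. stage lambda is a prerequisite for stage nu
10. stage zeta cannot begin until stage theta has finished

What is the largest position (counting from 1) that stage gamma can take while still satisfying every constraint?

Every stage that must follow stage gamma has to come after it. Tracing all chains starting from stage gamma, those stages are: stage xi, stage iota — 2 in total.
So at least 2 stages follow stage gamma, putting stage gamma no later than position 9. That position is achievable by scheduling everything else first.

9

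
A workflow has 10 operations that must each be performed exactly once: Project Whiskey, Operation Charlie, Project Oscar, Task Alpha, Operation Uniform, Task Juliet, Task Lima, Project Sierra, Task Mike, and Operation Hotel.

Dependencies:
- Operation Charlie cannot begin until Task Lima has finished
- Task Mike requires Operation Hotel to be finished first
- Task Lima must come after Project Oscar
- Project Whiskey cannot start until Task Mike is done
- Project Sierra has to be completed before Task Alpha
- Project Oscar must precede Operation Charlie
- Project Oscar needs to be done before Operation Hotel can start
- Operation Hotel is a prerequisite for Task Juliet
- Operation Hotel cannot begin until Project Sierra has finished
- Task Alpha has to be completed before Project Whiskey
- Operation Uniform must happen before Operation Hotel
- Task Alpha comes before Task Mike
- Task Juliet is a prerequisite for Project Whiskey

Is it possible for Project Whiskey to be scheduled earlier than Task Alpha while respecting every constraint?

No

Following Task Alpha → Project Whiskey, Task Alpha must precede Project Whiskey in every valid ordering.
Hence Project Whiskey can never be scheduled before Task Alpha.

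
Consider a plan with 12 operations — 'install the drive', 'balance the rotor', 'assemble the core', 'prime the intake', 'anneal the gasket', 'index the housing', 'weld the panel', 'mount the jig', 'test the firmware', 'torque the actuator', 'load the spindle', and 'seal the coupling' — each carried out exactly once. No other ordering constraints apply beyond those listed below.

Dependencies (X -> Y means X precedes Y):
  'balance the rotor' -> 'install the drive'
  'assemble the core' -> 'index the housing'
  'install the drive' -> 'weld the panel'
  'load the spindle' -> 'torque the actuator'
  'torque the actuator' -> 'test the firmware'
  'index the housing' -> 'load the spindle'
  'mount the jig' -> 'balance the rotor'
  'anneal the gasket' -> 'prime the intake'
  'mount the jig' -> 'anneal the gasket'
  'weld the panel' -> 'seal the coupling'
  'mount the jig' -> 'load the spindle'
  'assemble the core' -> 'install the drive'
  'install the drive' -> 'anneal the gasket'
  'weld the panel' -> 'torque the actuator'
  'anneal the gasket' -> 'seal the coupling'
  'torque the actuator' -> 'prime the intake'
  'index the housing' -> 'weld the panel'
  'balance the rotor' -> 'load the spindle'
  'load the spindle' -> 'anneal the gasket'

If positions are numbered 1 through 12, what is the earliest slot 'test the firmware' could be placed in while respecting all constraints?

Every operation that must precede 'test the firmware' has to come before it. Tracing all chains that end at 'test the firmware', those operations are: 'install the drive', 'balance the rotor', 'assemble the core', 'index the housing', 'weld the panel', 'mount the jig', 'torque the actuator', 'load the spindle' — 8 in total.
With 8 mandatory predecessors, the earliest 'test the firmware' can sit is position 8+1 = 9, and placing just those 8 first achieves it.

9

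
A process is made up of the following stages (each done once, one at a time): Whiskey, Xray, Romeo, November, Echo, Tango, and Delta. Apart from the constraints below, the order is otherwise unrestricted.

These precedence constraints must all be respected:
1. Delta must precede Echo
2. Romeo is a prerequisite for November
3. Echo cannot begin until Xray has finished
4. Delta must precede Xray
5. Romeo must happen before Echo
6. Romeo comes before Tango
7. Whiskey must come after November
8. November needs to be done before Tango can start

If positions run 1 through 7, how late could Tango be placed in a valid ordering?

No constraint forces any stage after Tango, so it can be placed last, in position 7.

7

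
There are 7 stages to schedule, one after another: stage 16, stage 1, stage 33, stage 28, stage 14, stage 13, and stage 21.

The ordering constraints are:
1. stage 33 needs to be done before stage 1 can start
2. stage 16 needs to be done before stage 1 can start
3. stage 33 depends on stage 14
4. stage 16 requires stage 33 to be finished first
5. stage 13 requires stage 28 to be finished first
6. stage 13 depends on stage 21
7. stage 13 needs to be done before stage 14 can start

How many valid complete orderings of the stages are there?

2

2 stages have no prerequisites (stage 28, stage 21), so any of them could come first.
Counting all ways to extend the partial order to a total order gives 2.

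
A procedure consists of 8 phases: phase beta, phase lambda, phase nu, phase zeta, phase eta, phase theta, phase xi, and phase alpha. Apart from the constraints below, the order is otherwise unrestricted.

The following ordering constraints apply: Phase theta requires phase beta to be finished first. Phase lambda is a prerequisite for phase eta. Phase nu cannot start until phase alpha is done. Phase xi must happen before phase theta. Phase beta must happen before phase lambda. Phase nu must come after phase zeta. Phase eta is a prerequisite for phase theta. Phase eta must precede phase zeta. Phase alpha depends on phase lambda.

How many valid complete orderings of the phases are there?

2 phases have no prerequisites (phase beta, phase xi), so any of them could come first.
Counting all ways to extend the partial order to a total order gives 62.

62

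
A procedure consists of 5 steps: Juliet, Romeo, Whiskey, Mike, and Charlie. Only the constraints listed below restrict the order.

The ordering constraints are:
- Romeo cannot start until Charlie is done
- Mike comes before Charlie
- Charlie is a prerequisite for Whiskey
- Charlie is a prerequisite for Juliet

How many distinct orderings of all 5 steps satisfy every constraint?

6

Only Mike has no prerequisites, so it must go first.
Systematically extending each partial ordering one step at a time and counting, there are 6 complete orderings.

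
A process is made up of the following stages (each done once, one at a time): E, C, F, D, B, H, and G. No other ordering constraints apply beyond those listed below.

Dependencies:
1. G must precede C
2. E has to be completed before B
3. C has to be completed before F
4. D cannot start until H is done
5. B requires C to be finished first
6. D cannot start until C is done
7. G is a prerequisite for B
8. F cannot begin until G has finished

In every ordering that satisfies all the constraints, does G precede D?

Tracing the constraints gives a chain: G → C → D.
That forces G before D in every valid schedule.

Yes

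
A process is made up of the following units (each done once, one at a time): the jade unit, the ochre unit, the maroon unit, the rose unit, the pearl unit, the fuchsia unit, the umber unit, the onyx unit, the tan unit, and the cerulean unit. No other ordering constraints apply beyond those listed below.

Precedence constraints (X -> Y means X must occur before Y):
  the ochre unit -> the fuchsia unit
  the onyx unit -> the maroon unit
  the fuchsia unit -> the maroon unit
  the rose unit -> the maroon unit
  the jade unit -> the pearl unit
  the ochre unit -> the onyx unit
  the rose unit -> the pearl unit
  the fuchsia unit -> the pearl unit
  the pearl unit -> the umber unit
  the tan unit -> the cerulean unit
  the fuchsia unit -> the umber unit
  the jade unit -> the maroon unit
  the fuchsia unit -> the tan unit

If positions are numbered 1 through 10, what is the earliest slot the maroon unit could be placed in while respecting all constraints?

6

Working backwards through the constraints from the maroon unit, its full set of required predecessors is the jade unit, the ochre unit, the rose unit, the fuchsia unit, the onyx unit — 5 of them.
So at minimum 5 units come before the maroon unit, putting the maroon unit no earlier than position 6. That position is achievable by scheduling exactly those predecessors first.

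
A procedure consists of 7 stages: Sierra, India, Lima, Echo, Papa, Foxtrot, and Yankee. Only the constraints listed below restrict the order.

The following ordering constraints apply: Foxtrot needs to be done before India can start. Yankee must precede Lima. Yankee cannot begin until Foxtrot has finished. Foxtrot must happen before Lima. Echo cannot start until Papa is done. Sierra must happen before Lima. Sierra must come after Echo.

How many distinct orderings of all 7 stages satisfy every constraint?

50

2 stages have no prerequisites (Papa, Foxtrot), so any of them could come first.
Counting all ways to extend the partial order to a total order gives 50.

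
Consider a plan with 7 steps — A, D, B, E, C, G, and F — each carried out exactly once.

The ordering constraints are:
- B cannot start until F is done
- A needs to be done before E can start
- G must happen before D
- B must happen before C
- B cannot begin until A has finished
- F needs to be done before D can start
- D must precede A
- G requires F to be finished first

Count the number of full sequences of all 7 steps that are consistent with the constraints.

Only F has no prerequisites, so it must go first.
Counting all ways to extend the partial order to a total order gives 3.

3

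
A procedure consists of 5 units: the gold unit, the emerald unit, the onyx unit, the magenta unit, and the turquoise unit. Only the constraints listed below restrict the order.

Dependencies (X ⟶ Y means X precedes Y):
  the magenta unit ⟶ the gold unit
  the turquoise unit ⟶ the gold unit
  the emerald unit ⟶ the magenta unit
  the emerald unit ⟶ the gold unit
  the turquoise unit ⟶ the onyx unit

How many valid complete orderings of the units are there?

2 units have no prerequisites (the emerald unit, the turquoise unit), so any of them could come first.
Enumerating by repeatedly choosing an available unit (one whose prerequisites are all placed) gives 9 distinct complete orderings.

9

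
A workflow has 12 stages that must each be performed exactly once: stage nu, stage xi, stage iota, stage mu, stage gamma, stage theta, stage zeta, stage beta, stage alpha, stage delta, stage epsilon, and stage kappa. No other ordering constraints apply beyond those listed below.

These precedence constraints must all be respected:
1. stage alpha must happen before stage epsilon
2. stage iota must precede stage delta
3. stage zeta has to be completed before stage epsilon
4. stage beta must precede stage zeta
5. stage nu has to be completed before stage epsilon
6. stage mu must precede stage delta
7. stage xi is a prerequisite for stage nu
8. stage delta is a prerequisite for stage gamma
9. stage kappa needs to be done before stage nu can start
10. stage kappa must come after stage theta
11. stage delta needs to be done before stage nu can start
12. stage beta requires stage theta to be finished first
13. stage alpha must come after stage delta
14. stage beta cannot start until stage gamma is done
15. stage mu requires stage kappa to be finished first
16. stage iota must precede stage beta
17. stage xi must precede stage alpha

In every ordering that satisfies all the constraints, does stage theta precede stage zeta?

Following the dependencies: stage theta → stage beta → stage zeta.
That forces stage theta before stage zeta in every valid schedule.

Yes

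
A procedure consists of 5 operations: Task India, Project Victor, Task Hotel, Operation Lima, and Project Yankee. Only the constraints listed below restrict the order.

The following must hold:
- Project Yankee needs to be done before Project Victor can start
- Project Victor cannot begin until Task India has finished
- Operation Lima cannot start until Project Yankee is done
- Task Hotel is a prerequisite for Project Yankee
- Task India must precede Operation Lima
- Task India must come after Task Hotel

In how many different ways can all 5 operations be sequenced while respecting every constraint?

Task Hotel is the only operation with nothing required before it, so every ordering starts there.
Systematically extending each partial ordering one operation at a time and counting, there are 4 complete orderings.

4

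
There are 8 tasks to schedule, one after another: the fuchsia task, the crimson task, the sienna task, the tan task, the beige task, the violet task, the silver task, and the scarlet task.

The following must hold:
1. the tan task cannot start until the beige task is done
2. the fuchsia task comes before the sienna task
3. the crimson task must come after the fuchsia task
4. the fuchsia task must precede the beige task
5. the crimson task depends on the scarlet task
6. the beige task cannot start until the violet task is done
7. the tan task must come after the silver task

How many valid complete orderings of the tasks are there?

The tasks with no prerequisites are the fuchsia task, the violet task, the silver task, the scarlet task; any of them can be placed first.
Systematically extending each partial ordering one task at a time and counting, there are 837 complete orderings.

837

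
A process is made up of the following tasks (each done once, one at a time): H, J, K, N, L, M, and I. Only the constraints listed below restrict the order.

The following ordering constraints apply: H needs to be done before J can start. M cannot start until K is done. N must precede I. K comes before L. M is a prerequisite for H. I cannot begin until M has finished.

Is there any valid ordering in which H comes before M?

No

There is a dependency chain M → H, so H always comes after M.
So no valid ordering can have H before M.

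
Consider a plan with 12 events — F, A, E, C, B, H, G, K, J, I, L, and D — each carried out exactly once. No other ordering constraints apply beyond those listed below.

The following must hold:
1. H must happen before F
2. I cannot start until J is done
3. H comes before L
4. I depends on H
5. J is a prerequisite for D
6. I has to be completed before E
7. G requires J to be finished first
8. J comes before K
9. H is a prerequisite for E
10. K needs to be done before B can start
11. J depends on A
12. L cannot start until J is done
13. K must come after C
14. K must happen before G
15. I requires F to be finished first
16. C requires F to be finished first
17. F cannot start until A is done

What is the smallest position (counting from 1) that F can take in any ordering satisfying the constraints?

Working backwards through the constraints from F, its full set of required predecessors is A, H — 2 of them.
With 2 mandatory predecessors, the earliest F can sit is position 2+1 = 3, and placing just those 2 first achieves it.

3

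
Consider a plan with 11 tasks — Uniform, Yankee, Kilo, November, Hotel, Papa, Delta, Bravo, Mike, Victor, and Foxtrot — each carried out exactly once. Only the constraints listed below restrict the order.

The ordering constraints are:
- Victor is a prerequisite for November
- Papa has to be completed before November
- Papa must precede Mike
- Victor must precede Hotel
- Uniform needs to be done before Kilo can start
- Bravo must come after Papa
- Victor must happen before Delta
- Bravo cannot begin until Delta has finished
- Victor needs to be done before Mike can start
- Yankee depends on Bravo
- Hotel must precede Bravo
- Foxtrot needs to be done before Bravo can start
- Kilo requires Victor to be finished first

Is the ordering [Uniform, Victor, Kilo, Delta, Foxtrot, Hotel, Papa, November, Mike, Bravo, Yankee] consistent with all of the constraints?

Every stated constraint is respected: Victor sits at position 2, ahead of Mike at position 9, and each of the other listed pairs likewise has the predecessor earlier in the sequence.

Yes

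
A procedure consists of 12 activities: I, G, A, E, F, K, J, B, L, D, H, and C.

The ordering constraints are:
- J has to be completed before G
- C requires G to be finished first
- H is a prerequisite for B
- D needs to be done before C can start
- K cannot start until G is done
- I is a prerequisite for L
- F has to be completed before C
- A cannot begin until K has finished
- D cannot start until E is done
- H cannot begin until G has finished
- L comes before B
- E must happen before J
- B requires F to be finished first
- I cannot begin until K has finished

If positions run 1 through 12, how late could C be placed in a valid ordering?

Nothing depends on C, so it can be the final activity, position 12.

12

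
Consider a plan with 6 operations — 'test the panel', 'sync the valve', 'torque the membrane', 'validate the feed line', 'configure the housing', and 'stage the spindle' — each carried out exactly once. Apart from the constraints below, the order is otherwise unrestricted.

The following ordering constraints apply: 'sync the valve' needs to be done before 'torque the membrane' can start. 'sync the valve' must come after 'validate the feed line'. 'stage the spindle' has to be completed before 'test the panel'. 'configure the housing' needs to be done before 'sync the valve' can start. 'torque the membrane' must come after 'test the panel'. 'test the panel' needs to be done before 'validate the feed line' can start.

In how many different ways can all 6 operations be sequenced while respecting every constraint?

4

2 operations have no prerequisites ('configure the housing', 'stage the spindle'), so any of them could come first.
Systematically extending each partial ordering one operation at a time and counting, there are 4 complete orderings.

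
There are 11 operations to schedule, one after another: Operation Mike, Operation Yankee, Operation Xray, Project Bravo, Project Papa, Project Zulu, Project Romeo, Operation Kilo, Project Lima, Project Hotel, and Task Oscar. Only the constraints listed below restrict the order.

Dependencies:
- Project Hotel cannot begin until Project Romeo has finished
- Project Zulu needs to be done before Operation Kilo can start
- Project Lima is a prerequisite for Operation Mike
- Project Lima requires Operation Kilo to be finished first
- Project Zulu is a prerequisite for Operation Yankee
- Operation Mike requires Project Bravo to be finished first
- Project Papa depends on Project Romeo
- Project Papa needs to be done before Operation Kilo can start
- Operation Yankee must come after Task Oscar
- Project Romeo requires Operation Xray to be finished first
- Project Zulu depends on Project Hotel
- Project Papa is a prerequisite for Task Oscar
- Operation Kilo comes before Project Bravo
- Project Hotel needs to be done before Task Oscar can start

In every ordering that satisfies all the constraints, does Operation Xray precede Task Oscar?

Yes

Chaining the stated constraints: Operation Xray → Project Romeo → Project Hotel → Task Oscar.
That forces Operation Xray before Task Oscar in every valid schedule.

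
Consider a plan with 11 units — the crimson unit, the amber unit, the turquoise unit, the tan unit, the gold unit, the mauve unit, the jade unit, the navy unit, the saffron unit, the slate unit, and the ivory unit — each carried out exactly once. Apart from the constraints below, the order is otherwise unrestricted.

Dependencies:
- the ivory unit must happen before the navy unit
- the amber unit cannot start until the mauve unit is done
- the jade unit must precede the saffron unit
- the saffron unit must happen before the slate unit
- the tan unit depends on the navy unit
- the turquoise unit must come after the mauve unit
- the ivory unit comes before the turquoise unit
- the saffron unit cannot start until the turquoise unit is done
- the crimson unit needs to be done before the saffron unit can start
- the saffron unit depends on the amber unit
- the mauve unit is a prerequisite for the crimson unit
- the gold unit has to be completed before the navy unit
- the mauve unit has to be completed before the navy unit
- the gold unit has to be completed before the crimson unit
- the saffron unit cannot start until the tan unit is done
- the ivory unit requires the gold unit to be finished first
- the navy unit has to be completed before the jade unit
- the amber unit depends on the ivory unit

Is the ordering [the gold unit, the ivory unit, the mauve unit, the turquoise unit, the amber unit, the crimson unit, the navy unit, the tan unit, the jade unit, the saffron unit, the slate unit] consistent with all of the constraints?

Yes

Checking each listed constraint against this order: for instance, the gold unit is in position 1 and the navy unit in position 7, so that constraint holds — and the remaining constraints check out the same way.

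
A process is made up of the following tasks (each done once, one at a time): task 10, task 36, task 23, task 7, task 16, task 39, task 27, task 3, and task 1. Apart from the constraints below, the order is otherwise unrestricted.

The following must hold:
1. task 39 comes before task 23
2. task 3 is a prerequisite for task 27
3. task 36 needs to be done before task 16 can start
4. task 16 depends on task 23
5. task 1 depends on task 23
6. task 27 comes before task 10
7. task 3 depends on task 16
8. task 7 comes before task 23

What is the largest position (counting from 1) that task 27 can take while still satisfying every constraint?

8

The only task forced after task 27 (directly or by a chain) is task 10.
With 1 mandatory successor out of 9 tasks total, the latest slot for task 27 is 9−1 = 8, and it's reachable by doing all non-successors before task 27.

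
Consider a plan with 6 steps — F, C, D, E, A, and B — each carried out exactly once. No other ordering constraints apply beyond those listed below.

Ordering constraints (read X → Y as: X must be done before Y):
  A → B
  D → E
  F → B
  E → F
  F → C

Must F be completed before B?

Chaining the stated constraints: F → B.
So F must precede B in any valid ordering.

Yes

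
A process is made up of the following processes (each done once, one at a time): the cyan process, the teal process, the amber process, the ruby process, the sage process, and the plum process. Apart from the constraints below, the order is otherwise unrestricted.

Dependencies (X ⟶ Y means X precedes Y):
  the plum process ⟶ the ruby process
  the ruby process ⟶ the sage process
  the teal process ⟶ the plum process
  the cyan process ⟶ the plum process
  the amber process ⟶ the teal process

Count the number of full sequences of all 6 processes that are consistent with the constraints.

2 processes have no prerequisites (the cyan process, the amber process), so any of them could come first.
Counting all ways to extend the partial order to a total order gives 3.

3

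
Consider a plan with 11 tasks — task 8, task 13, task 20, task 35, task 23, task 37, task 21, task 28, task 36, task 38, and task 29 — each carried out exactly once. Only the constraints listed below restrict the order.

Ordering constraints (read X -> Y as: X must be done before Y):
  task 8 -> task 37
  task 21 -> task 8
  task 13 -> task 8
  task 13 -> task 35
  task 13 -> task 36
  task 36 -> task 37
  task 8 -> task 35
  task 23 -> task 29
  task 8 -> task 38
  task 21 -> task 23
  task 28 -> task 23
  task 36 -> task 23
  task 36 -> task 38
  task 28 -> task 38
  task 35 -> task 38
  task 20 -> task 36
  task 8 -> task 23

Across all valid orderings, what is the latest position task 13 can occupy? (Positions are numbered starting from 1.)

The tasks that are forced after task 13, directly or by a chain of constraints, are task 8, task 35, task 23, task 37, task 36, task 38, task 29. That's 7 tasks.
So at least 7 tasks follow task 13, putting task 13 no later than position 4. That position is achievable by scheduling everything else first.

4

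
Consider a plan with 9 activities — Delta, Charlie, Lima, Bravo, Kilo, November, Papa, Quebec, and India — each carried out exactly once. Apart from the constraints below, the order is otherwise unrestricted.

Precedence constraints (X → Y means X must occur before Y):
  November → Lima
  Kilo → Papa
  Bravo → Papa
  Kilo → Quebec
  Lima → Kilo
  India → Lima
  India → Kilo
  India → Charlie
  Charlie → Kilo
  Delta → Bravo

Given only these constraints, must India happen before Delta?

No chain of constraints connects India to Delta in either direction.
So India can come before Delta or after — it is not forced.

No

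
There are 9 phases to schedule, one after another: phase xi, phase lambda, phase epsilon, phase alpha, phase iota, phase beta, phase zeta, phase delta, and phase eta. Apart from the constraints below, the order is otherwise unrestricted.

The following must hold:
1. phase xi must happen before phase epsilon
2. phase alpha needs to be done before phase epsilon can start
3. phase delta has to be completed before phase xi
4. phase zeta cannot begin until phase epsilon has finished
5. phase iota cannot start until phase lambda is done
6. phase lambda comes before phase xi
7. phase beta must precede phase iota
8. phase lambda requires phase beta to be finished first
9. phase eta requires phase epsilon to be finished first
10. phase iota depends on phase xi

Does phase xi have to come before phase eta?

Yes

There is a constraint chain phase xi → phase epsilon → phase eta.
So phase xi must precede phase eta in any valid ordering.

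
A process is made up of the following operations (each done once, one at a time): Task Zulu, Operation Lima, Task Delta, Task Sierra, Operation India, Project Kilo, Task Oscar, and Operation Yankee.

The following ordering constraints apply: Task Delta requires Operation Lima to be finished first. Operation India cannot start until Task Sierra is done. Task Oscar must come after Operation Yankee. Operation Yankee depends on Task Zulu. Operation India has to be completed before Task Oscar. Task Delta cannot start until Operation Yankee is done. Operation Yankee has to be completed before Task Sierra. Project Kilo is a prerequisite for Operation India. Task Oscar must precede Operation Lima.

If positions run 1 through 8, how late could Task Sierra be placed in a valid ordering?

4

The operations that are forced after Task Sierra, directly or by a chain of constraints, are Operation Lima, Task Delta, Operation India, Task Oscar. That's 4 operations.
So at least 4 operations follow Task Sierra, putting Task Sierra no later than position 4. That position is achievable by scheduling everything else first.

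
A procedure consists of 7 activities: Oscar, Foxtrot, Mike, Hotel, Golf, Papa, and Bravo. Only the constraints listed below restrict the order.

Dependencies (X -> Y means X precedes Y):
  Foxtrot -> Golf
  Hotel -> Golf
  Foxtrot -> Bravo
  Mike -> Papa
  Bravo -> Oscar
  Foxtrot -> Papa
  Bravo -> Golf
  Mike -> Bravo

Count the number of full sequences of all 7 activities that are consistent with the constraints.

82

3 activities have no prerequisites (Foxtrot, Mike, Hotel), so any of them could come first.
Systematically extending each partial ordering one activity at a time and counting, there are 82 complete orderings.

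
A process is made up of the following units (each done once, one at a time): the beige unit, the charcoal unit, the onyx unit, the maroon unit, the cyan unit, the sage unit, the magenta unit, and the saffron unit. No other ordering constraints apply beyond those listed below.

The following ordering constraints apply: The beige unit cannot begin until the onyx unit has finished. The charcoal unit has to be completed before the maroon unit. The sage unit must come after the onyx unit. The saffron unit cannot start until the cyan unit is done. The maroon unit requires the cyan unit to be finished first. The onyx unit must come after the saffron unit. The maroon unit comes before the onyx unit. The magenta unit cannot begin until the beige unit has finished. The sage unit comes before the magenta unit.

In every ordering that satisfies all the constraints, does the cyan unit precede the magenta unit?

There is a constraint chain the cyan unit → the maroon unit → the onyx unit → the beige unit → the magenta unit.
That forces the cyan unit before the magenta unit in every valid schedule.

Yes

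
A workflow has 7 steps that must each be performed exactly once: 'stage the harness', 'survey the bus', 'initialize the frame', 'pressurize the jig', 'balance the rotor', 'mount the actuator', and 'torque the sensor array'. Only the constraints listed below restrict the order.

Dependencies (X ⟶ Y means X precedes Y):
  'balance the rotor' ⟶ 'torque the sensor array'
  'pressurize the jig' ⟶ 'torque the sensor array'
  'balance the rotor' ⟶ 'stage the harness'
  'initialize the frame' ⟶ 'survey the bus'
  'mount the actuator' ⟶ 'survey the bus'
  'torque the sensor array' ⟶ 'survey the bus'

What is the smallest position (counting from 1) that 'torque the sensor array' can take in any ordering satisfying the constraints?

The steps that are forced before 'torque the sensor array', directly or transitively, are 'pressurize the jig', 'balance the rotor'. That's 2 steps.
So at minimum 2 steps come before 'torque the sensor array', putting 'torque the sensor array' no earlier than position 3. That position is achievable by scheduling exactly those predecessors first.

3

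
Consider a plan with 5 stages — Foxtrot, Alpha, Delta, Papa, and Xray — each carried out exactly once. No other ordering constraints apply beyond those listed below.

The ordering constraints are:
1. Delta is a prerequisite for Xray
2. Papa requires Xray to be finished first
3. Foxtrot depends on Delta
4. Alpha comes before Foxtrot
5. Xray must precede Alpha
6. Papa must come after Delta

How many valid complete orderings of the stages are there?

Delta is the only stage with nothing required before it, so every ordering starts there.
Systematically extending each partial ordering one stage at a time and counting, there are 3 complete orderings.

3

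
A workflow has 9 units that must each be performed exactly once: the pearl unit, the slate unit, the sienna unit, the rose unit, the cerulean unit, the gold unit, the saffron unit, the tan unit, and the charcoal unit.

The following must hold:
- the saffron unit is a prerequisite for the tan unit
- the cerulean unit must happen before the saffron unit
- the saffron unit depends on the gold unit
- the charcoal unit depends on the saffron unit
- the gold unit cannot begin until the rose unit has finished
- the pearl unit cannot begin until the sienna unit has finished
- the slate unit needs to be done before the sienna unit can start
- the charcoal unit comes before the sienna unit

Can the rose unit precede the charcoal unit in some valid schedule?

Yes

Every valid ordering already has the rose unit before the charcoal unit (the constraints require it), so in particular at least one does.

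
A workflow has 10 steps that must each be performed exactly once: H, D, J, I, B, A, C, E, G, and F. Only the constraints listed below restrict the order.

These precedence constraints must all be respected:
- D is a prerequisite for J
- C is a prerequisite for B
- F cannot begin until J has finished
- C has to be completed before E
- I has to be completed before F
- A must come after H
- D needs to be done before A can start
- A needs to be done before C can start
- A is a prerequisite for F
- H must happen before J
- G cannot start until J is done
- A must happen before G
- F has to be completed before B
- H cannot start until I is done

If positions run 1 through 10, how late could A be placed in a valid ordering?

Every step that must follow A has to come after it. Tracing all chains starting from A, those steps are: B, C, E, G, F — 5 in total.
So at least 5 steps follow A, putting A no later than position 5. That position is achievable by scheduling everything else first.

5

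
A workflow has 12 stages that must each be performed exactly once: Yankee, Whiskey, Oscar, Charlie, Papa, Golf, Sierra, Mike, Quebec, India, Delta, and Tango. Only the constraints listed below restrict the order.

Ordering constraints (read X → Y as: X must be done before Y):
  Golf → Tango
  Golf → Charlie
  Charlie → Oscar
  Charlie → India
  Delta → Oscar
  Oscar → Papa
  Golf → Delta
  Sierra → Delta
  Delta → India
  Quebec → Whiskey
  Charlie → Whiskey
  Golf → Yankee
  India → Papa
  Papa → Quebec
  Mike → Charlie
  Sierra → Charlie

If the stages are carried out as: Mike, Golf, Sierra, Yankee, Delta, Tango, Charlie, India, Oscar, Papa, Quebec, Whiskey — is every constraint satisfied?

Checking each listed constraint against this order: for instance, Mike is in position 1 and Charlie in position 7, so that constraint holds — and the remaining constraints check out the same way.

Yes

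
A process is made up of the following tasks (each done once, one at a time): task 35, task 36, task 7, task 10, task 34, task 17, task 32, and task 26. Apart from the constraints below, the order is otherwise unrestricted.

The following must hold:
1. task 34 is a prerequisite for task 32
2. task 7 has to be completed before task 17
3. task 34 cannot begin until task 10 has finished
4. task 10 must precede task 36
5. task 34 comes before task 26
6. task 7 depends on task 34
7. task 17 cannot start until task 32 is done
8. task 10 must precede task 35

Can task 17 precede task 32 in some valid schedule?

There is a dependency chain task 32 → task 17, so task 17 always comes after task 32.
So no valid ordering can have task 17 before task 32.

No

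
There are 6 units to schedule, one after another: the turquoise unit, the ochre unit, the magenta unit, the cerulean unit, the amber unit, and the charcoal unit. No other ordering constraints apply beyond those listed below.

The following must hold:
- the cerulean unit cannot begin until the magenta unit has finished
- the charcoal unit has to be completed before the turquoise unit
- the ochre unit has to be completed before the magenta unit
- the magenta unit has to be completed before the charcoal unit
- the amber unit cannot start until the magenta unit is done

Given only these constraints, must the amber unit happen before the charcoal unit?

No

Nothing in the constraints links the amber unit and the charcoal unit; they are unordered relative to each other.
A valid ordering placing the charcoal unit before the amber unit exists, so the answer is no.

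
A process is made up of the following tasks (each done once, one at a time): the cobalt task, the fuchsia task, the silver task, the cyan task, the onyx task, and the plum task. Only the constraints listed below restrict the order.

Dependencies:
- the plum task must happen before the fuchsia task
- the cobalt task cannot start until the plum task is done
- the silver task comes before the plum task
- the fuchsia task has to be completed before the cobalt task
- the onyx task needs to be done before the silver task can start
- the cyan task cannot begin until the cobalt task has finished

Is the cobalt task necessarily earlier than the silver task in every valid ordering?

No

The constraints actually force the silver task before the cobalt task (via the silver task → the plum task → the cobalt task), not the other way around.
So the cobalt task does not have to come before the silver task — it cannot.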